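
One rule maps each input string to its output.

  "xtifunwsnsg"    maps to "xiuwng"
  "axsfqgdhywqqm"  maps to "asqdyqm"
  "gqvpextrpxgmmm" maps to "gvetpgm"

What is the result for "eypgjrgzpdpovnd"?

In each case the input is transformed by: keep every other character starting from the first (positions 1st, 3rd, 5th, ...).
"eypgjrgzpdpovnd" → "epjgppvd".

epjgppvd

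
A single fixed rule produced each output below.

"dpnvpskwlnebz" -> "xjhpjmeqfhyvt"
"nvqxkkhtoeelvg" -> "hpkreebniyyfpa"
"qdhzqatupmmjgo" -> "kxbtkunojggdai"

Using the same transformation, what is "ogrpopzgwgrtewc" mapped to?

ialjijtaqalnyqw

In each case the input is transformed by: shift every letter 6 places backward in the alphabet (wrapping around).
Doing the same to "ogrpopzgwgrtewc": "ialjijtaqalnyqw".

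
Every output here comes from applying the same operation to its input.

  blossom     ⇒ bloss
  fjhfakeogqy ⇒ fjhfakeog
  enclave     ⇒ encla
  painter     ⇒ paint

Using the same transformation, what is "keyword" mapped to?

Each output is the input with this applied: delete the last 2 characters.
Applying that to "keyword" gives "keywo".

keywo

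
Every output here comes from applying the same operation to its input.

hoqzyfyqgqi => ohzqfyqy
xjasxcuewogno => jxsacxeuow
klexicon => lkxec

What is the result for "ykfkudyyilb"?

The pattern: swap each adjacent pair of characters (1↔2, 3↔4, ...), then delete the last 3 characters.
Working it through for "ykfkudyyilb": intermediate "kykfduyylib", final "kykfduyy".

kykfduyy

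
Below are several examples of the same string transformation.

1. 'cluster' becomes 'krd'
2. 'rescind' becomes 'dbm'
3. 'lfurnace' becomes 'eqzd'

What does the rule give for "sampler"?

zod

The transformation: keep every other character starting from the second (positions 2nd, 4th, 6th, ...), then shift every letter 1 place backward in the alphabet (wrapping around).
Starting from "sampler": after the first operation, "ape"; after the second, "zod".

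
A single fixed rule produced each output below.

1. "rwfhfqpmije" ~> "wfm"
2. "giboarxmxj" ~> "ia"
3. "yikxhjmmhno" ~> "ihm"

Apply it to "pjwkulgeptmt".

jue

The pattern: delete the last 3 characters, then keep one character in every 3, starting at position 2 (positions 2nd, 5th, 8th, ...).
On "pjwkulgeptmt": the first step gives "pjwkulgep", and the second then gives "jue".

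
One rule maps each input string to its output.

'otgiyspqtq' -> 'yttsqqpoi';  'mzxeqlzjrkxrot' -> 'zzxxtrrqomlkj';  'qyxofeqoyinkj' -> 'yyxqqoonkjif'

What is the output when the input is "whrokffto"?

wtrookhf

What's happening: sort the characters into reverse alphabetical order, then delete the last character.
On "whrokffto": the first step gives "wtrookhff", and the second then gives "wtrookhf".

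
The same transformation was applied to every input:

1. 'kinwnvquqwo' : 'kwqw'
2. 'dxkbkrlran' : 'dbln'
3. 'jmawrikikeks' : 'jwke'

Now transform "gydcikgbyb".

gcgb

In each case the input is transformed by: keep one character in every 3, starting at position 1 (positions 1st, 4th, 7th, ...).
Applying that to "gydcikgbyb" gives "gcgb".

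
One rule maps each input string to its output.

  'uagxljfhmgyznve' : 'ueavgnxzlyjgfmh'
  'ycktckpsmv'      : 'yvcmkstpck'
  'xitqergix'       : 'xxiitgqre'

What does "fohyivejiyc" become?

What's happening: take characters alternately from the front and the back (1st, last, 2nd, 2nd-last, ...).
On "fohyivejiyc" that produces "fcoyhiyjiev".

fcoyhiyjiev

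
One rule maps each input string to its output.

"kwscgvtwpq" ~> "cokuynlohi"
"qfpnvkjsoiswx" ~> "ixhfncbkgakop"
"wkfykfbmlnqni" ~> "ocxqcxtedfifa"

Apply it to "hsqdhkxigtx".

The pattern: shift every letter 8 places backward in the alphabet (wrapping around).
Applying that to "hsqdhkxigtx" gives "zkivzcpaylp".

zkivzcpaylp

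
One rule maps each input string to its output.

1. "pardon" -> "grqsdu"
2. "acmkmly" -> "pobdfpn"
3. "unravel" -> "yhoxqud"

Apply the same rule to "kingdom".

Looking at the pairs, the operation is to shift every letter 3 places forward in the alphabet (wrapping around), then move the last 3 characters to the front (rotate right by 3).
Working it through for "kingdom": intermediate "nlqjgrp", final "grpnlqj".

grpnlqj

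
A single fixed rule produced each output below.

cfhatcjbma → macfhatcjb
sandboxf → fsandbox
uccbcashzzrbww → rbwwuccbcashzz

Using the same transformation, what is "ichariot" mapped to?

In each case the input is transformed by: move the first 3 characters to the end (rotate left by 3), then swap the front and back halves of the string.
For "ichariot", step one produces "ariotich"; step two turns that into "tichario".

tichario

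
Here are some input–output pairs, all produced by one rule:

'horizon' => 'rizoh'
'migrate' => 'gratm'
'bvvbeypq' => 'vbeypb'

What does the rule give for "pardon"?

rdop

In each case the input is transformed by: swap the first and last characters, then delete the first 2 characters.
Applying that to "pardon" gives "rdop".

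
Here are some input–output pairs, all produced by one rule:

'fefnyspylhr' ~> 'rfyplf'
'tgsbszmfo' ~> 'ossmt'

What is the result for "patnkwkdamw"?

Looking at the pairs, the operation is to swap the first and last characters, then keep every other character starting from the first (positions 1st, 3rd, 5th, ...).
Applying both steps to "patnkwkdamw": "watnkwkdamp", then "wtkkap".

wtkkap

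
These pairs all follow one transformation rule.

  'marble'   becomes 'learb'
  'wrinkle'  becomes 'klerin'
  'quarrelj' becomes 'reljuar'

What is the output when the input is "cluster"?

The pattern: delete the first character, then move the first 3 characters to the end (rotate left by 3).
For "cluster", step one produces "luster"; step two turns that into "terlus".

terlus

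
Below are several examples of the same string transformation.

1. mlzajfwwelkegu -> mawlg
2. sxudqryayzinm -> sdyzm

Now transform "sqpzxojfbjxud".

szjjd

The rule is to keep one character in every 3, starting at position 1 (positions 1st, 4th, 7th, ...).
"sqpzxojfbjxud" → "szjjd".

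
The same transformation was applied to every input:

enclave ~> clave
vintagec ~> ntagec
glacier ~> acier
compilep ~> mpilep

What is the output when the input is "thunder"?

under

The pattern: delete the first 2 characters.
"thunder" → "under".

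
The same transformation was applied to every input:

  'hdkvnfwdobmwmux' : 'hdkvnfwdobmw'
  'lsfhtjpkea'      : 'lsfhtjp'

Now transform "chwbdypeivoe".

The transformation: delete the last 3 characters.
On "chwbdypeivoe" that produces "chwbdypei".

chwbdypei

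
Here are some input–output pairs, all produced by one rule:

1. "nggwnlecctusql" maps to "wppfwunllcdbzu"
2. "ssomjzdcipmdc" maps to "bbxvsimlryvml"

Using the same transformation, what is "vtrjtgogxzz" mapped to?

Looking at the pairs, the operation is to shift every letter 9 places forward in the alphabet (wrapping around).
Applying that to "vtrjtgogxzz" gives "ecascpxpgii".

ecascpxpgii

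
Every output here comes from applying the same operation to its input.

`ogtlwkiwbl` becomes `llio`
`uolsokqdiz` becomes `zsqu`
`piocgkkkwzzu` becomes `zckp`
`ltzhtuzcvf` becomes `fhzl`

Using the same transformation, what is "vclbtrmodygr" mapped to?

ybmv

In each case the input is transformed by: keep one character in every 3, starting at position 1 (positions 1st, 4th, 7th, ...), then swap the first and last characters.
"vclbtrmodygr" → "vbmy" → "ybmv".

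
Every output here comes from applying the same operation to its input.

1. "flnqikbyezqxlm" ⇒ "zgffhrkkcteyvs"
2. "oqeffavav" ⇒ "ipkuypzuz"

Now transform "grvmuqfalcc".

What's happening: shift every letter 6 places backward in the alphabet (wrapping around), then take characters alternately from the front and the back (1st, last, 2nd, 2nd-last, ...).
"grvmuqfalcc" → "alpgokzufww" → "awlwpfguozk".

awlwpfguozk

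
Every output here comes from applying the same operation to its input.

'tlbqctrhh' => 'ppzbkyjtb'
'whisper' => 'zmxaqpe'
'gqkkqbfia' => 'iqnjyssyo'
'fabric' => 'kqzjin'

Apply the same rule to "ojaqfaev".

What's happening: reverse the string, then shift every letter 8 places forward in the alphabet (wrapping around).
For "ojaqfaev" the result is "dminyirw".

dminyirw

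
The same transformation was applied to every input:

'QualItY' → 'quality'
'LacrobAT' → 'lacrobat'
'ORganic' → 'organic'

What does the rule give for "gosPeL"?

gospel

Looking at the pairs, the operation is to convert every letter to lowercase.
On "gosPeL" that produces "gospel".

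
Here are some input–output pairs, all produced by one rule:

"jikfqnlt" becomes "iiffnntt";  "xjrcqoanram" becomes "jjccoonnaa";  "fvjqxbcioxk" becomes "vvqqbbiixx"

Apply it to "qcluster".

Rule — keep every other character starting from the second (positions 2nd, 4th, 6th, ...), then double every character.
Starting from "qcluster": after the first operation, "cutr"; after the second, "ccuuttrr".

ccuuttrr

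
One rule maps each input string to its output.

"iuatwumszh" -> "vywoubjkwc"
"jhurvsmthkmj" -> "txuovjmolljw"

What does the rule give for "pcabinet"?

What's happening: shift every letter 2 places forward in the alphabet (wrapping around), then move the first 3 characters to the end (rotate left by 3).
Applying both steps to "pcabinet": "recdkpgv", then "dkpgvrec".

dkpgvrec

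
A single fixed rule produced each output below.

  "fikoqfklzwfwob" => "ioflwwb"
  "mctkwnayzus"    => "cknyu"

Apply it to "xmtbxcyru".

Each output is the input with this applied: keep every other character starting from the second (positions 2nd, 4th, 6th, ...).
On "xmtbxcyru" that produces "mbcr".

mbcr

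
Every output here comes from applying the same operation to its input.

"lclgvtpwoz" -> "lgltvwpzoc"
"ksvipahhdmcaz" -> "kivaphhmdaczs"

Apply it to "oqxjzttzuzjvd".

What's happening: swap each adjacent pair of characters (1↔2, 3↔4, ...), then move the first character to the end.
For "oqxjzttzuzjvd" the result is "ojxtzztzuvjdq".
(Check on "lclgvtpwoz": → "clgltvwpzo" → "lgltvwpzoc" ✓)

ojxtzztzuvjdq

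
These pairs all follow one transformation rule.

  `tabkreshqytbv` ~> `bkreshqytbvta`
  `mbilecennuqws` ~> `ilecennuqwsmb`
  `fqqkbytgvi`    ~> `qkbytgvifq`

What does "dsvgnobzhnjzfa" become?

vgnobzhnjzfads

The transformation: move the first 2 characters to the end (rotate left by 2).
Applying that to "dsvgnobzhnjzfa" gives "vgnobzhnjzfads".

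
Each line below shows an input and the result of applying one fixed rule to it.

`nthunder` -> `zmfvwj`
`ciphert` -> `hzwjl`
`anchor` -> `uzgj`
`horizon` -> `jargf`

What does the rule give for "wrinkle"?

afcdw

The pattern: delete the first 2 characters, then shift every letter 8 places backward in the alphabet (wrapping around).
For "wrinkle", step one produces "inkle"; step two turns that into "afcdw".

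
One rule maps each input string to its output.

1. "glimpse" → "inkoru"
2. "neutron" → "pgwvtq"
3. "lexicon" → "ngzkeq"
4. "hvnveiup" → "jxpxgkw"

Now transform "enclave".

The transformation: delete the last character, then shift every letter 2 places forward in the alphabet (wrapping around).
For "enclave", step one produces "enclav"; step two turns that into "gpencx".
(Check on "neutron": → "neutro" → "pgwvtq" ✓)

gpencx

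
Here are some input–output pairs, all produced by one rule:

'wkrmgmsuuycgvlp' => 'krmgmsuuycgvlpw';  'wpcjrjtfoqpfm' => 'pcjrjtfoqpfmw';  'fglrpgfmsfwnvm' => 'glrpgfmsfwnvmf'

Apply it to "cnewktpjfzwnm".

newktpjfzwnmc

The pattern: move the first character to the end.
Doing the same to "cnewktpjfzwnm": "newktpjfzwnmc".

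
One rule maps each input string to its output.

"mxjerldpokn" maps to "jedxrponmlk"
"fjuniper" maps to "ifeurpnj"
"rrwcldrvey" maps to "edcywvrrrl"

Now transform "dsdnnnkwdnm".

The pattern: sort the characters into reverse alphabetical order, then move the last 3 characters to the front (rotate right by 3).
"dsdnnnkwdnm" → "wsnnnnmkddd" → "dddwsnnnnmk".

dddwsnnnnmk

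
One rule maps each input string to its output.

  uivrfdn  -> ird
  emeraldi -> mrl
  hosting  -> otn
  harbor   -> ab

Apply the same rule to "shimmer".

hme

Each output is the input with this applied: delete the last character, then keep every other character starting from the second (positions 2nd, 4th, 6th, ...).
Starting from "shimmer": after the first operation, "shimme"; after the second, "hme".
(Check on "uivrfdn": → "uivrfd" → "ird" ✓)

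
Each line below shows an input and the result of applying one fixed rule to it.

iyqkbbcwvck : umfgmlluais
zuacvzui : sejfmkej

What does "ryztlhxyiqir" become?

bsasihrvdjib

The pattern: shift every letter 10 places forward in the alphabet (wrapping around), then reverse the string.
On "ryztlhxyiqir": the first step gives "bijdvrhisasb", and the second then gives "bsasihrvdjib".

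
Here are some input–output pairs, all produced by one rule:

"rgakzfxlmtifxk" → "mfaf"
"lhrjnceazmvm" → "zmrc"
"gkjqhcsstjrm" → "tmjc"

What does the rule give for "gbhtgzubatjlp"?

The transformation: keep one character in every 3, starting at position 3 (positions 3rd, 6th, 9th, ...), then move the first 2 characters to the end (rotate left by 2).
Doing the same to "gbhtgzubatjlp": "alhz".
(Check on "gkjqhcsstjrm": → "jctm" → "tmjc" ✓)

alhz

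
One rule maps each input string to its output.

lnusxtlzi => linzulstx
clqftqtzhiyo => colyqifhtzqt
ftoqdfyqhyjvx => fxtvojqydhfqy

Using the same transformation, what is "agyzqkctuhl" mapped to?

alghyuztqck

What's happening: take characters alternately from the front and the back (1st, last, 2nd, 2nd-last, ...).
On "agyzqkctuhl" that produces "alghyuztqck".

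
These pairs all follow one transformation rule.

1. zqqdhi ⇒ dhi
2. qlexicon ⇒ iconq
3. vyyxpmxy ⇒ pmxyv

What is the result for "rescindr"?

indrr

Each output is the input with this applied: swap the front and back halves of the string, then delete the last 3 characters.
"rescindr" → "indrresc" → "indrr".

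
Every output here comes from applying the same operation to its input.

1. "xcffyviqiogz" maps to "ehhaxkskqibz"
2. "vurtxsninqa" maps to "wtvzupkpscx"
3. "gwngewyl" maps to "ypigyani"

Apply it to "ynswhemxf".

puyjgozha

Looking at the pairs, the operation is to move the first character to the end, then shift every letter 2 places forward in the alphabet (wrapping around).
Applying both steps to "ynswhemxf": "nswhemxfy", then "puyjgozha".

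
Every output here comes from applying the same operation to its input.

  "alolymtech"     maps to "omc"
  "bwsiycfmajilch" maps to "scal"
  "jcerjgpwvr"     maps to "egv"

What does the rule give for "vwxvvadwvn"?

In each case the input is transformed by: keep one character in every 3, starting at position 3 (positions 3rd, 6th, 9th, ...).
On "vwxvvadwvn" that produces "xav".

xav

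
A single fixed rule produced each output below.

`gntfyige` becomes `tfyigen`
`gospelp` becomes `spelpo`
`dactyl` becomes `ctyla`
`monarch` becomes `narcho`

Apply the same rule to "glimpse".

impsel

Looking at the pairs, the operation is to delete the first character, then move the first character to the end.
Working it through for "glimpse": intermediate "limpse", final "impsel".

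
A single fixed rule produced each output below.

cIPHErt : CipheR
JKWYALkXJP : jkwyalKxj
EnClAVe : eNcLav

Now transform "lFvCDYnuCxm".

LfVcdyNUcX

Rule — delete the last character, then flip the case of every letter.
Working it through for "lFvCDYnuCxm": intermediate "lFvCDYnuCx", final "LfVcdyNUcX".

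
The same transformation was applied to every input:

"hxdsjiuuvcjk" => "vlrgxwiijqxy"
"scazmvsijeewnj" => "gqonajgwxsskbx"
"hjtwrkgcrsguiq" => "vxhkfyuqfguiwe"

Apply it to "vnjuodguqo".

jbxicruiec

Each output is the input with this applied: shift every letter 12 places backward in the alphabet (wrapping around).
"vnjuodguqo" → "jbxicruiec".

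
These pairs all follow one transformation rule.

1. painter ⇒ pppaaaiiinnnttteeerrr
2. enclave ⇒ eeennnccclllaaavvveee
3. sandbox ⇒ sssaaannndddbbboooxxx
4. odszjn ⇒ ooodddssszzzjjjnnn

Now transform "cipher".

ccciiippphhheeerrr

The rule is to repeat every character 3 times.
For "cipher" the result is "ccciiippphhheeerrr".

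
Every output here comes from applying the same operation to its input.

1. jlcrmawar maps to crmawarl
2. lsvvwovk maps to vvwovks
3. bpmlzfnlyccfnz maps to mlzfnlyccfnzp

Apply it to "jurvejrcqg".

rvejrcqgu

What's happening: delete the first character, then move the first character to the end.
Working it through for "jurvejrcqg": intermediate "urvejrcqg", final "rvejrcqgu".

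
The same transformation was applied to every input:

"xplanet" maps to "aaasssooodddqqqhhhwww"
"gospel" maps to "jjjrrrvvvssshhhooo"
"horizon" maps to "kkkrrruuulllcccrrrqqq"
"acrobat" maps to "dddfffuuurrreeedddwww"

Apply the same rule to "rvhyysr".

The transformation: shift every letter 3 places forward in the alphabet (wrapping around), then repeat every character 3 times.
Working it through for "rvhyysr": intermediate "uykbbvu", final "uuuyyykkkbbbbbbvvvuuu".

uuuyyykkkbbbbbbvvvuuu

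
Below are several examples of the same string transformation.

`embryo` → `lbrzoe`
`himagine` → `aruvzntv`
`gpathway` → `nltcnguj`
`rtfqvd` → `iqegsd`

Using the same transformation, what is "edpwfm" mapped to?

What's happening: move the last 2 characters to the front (rotate right by 2), then shift every letter 13 places forward in the alphabet (wrapping around) — i.e. ROT13.
Working it through for "edpwfm": intermediate "fmedpw", final "szrqcj".
(Check on "gpathway": → "aygpathw" → "nltcnguj" ✓)

szrqcj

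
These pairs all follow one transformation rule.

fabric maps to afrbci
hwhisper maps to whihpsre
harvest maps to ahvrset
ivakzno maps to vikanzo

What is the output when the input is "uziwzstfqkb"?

Rule — swap each adjacent pair of characters (1↔2, 3↔4, ...).
So "uziwzstfqkb" becomes "zuwiszftkqb".

zuwiszftkqb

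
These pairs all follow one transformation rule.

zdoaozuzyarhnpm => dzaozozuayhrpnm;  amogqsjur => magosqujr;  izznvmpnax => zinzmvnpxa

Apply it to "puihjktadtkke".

uphikjattdkke

Each output is the input with this applied: swap each adjacent pair of characters (1↔2, 3↔4, ...).
On "puihjktadtkke" that produces "uphikjattdkke".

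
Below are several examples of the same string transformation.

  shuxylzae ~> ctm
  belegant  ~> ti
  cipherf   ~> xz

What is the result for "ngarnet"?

im

The pattern: shift every letter 8 places forward in the alphabet (wrapping around), then keep one character in every 3, starting at position 3 (positions 3rd, 6th, 9th, ...).
For "ngarnet", step one produces "voizvmb"; step two turns that into "im".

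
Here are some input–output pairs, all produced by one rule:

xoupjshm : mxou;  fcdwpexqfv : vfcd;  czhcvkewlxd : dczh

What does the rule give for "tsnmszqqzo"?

The transformation: move the first 3 characters to the end (rotate left by 3), then keep only the last 4 characters.
On "tsnmszqqzo": the first step gives "mszqqzotsn", and the second then gives "otsn".
(Check on "xoupjshm": → "pjshmxou" → "mxou" ✓)

otsn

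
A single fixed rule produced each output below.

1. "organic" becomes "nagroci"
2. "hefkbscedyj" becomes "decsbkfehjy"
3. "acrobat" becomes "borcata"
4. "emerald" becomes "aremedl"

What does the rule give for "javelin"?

In each case the input is transformed by: move the last 2 characters to the front (rotate right by 2), then reverse the string.
On "javelin" that produces "levajni".

levajni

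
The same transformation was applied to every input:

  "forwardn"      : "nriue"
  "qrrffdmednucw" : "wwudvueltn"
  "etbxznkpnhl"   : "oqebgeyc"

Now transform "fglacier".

rtzvi

Rule — delete the first 3 characters, then shift every letter 9 places backward in the alphabet (wrapping around).
Applying both steps to "fglacier": "acier", then "rtzvi".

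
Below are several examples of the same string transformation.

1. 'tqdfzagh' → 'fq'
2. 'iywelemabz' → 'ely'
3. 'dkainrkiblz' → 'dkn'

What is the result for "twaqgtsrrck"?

grt

The pattern: sort the characters into alphabetical order, then keep one character in every 3, starting at position 3 (positions 3rd, 6th, 9th, ...).
Applying both steps to "twaqgtsrrck": "acgkqrrsttw", then "grt".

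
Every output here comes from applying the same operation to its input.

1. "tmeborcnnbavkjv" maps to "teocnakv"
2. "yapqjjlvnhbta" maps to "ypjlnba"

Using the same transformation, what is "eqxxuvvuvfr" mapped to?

exuvvr

Rule — keep every other character starting from the first (positions 1st, 3rd, 5th, ...).
On "eqxxuvvuvfr" that produces "exuvvr".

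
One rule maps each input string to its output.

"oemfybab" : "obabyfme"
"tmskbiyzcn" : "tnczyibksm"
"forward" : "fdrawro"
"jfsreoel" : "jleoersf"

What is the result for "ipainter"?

Each output is the input with this applied: reverse the string, then move the last character to the front.
So "ipainter" becomes "iretniap".

iretniap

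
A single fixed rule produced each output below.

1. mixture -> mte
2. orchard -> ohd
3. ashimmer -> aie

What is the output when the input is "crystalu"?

csl

What's happening: keep one character in every 3, starting at position 1 (positions 1st, 4th, 7th, ...).
"crystalu" → "csl".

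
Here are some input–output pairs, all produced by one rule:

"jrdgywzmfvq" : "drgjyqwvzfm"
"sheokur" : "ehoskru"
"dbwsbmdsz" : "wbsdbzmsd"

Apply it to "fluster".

Rule — move the first 2 characters to the end (rotate left by 2), then take characters alternately from the front and the back (1st, last, 2nd, 2nd-last, ...).
"fluster" → "usterfl" → "ulsftre".

ulsftre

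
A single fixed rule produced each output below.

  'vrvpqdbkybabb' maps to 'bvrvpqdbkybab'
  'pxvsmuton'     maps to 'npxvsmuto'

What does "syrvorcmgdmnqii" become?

What's happening: move the last character to the front.
So "syrvorcmgdmnqii" becomes "isyrvorcmgdmnqi".

isyrvorcmgdmnqi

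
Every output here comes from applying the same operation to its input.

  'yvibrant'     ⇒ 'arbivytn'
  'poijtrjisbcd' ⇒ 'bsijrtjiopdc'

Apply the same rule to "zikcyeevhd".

The rule is to reverse the string, then move the first 2 characters to the end (rotate left by 2).
Applying both steps to "zikcyeevhd": "dhveeyckiz", then "veeyckizdh".

veeyckizdh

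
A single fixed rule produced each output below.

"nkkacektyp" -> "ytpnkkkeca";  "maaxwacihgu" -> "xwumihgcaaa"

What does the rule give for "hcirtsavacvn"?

vvtsrnihccaa

The pattern: sort the characters into reverse alphabetical order.
For "hcirtsavacvn" the result is "vvtsrnihccaa".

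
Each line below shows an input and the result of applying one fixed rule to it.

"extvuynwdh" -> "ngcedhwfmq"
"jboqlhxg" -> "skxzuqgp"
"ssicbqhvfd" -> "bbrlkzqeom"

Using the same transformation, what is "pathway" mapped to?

yjcqfjh

Each output is the input with this applied: shift every letter 9 places forward in the alphabet (wrapping around).
So "pathway" becomes "yjcqfjh".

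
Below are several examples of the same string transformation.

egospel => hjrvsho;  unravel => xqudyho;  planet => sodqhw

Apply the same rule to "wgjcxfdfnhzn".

Rule — shift every letter 3 places forward in the alphabet (wrapping around).
So "wgjcxfdfnhzn" becomes "zjmfaigiqkcq".

zjmfaigiqkcq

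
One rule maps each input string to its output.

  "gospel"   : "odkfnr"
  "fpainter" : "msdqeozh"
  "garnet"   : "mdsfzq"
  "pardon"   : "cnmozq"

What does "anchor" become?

gnqzmb

Rule — swap the front and back halves of the string, then shift every letter 1 place backward in the alphabet (wrapping around).
Starting from "anchor": after the first operation, "horanc"; after the second, "gnqzmb".
(Check on "pardon": → "donpar" → "cnmozq" ✓)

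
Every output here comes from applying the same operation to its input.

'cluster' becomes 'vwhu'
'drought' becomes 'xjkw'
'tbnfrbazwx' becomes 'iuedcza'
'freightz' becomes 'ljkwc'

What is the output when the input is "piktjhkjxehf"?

wmknmahki

The pattern: shift every letter 3 places forward in the alphabet (wrapping around), then delete the first 3 characters.
On "piktjhkjxehf": the first step gives "slnwmknmahki", and the second then gives "wmknmahki".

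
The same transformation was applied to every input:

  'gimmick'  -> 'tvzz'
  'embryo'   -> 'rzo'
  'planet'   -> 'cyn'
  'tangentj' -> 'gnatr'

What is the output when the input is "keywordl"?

The rule is to shift every letter 13 places forward in the alphabet (wrapping around) — i.e. ROT13, then delete the last 3 characters.
Working it through for "keywordl": intermediate "xrljbeqy", final "xrljb".

xrljb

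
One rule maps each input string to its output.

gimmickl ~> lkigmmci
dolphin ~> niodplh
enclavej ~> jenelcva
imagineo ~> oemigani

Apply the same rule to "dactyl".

Rule — move the last 2 characters to the front (rotate right by 2), then swap each adjacent pair of characters (1↔2, 3↔4, ...).
On "dactyl": the first step gives "yldact", and the second then gives "lyadtc".

lyadtc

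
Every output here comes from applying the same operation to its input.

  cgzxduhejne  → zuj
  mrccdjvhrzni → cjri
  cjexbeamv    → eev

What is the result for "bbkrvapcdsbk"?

Looking at the pairs, the operation is to keep one character in every 3, starting at position 3 (positions 3rd, 6th, 9th, ...).
"bbkrvapcdsbk" → "kadk".

kadk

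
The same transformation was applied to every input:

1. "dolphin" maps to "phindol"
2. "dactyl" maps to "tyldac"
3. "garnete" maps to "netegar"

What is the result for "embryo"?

The transformation: move the first 3 characters to the end (rotate left by 3).
For "embryo" the result is "ryoemb".

ryoemb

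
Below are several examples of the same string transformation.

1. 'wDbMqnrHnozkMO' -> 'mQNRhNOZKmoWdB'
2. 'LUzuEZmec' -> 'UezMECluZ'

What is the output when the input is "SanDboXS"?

dBOxssAN

Each output is the input with this applied: flip the case of every letter, then move the first 3 characters to the end (rotate left by 3).
Applying both steps to "SanDboXS": "sANdBOxs", then "dBOxssAN".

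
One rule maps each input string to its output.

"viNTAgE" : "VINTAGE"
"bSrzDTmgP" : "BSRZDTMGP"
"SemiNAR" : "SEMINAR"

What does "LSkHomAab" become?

Looking at the pairs, the operation is to convert every letter to uppercase.
On "LSkHomAab" that produces "LSKHOMAAB".

LSKHOMAAB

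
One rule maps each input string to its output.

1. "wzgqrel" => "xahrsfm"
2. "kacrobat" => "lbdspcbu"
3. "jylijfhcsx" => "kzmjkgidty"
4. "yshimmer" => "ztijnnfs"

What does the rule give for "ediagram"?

fejbhsbn

The pattern: shift every letter 1 place forward in the alphabet (wrapping around).
Applying that to "ediagram" gives "fejbhsbn".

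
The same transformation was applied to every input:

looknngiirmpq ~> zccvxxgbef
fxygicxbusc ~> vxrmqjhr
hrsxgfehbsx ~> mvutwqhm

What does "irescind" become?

hrxcs

In each case the input is transformed by: shift every letter 11 places backward in the alphabet (wrapping around), then delete the first 3 characters.
Working it through for "irescind": intermediate "xgthrxcs", final "hrxcs".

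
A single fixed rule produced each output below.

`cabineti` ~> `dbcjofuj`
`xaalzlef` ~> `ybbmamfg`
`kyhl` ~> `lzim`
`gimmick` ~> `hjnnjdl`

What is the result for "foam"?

gpbn

Rule — shift every letter 1 place forward in the alphabet (wrapping around).
So "foam" becomes "gpbn".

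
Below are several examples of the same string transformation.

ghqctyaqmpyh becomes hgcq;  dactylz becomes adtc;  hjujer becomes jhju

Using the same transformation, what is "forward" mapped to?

Each output is the input with this applied: swap each adjacent pair of characters (1↔2, 3↔4, ...), then keep only the first 4 characters.
On "forward": the first step gives "ofwrrad", and the second then gives "ofwr".

ofwr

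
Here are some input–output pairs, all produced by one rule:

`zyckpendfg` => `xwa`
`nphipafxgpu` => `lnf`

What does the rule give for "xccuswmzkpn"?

vaa

Each output is the input with this applied: shift every letter 2 places backward in the alphabet (wrapping around), then keep only the first 3 characters.
"xccuswmzkpn" → "vaasqukxinl" → "vaa".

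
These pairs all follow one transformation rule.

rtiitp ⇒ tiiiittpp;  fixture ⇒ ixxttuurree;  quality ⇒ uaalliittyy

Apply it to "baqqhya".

aqqqqhhyyaa

In each case the input is transformed by: double every character, then delete the first 3 characters.
On "baqqhya": the first step gives "bbaaqqqqhhyyaa", and the second then gives "aqqqqhhyyaa".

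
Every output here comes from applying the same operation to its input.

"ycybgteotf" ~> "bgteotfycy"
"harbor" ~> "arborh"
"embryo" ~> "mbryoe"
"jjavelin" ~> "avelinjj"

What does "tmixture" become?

ixturetm

Each output is the input with this applied: swap the front and back halves of the string, then move the last 2 characters to the front (rotate right by 2).
For "tmixture" the result is "ixturetm".
(Check on "ycybgteotf": → "teotfycybg" → "bgteotfycy" ✓)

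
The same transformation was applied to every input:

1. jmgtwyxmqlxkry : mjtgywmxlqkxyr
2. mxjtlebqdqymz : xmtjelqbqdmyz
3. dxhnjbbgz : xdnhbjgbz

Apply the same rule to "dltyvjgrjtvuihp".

In each case the input is transformed by: swap each adjacent pair of characters (1↔2, 3↔4, ...).
Doing the same to "dltyvjgrjtvuihp": "ldytjvrgtjuvhip".

ldytjvrgtjuvhip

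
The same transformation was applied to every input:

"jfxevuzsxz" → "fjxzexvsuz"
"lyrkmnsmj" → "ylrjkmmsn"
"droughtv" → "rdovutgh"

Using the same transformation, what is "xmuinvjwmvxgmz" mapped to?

mxuzimngvxjvwm

The pattern: move the first character to the end, then take characters alternately from the front and the back (1st, last, 2nd, 2nd-last, ...).
Starting from "xmuinvjwmvxgmz": after the first operation, "muinvjwmvxgmzx"; after the second, "mxuzimngvxjvwm".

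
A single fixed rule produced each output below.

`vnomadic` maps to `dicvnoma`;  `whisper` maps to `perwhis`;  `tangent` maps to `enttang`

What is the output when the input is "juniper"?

Each output is the input with this applied: move the last 3 characters to the front (rotate right by 3).
On "juniper" that produces "perjuni".

perjuni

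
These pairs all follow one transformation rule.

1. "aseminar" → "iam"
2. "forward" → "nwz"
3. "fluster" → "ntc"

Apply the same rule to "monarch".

Looking at the pairs, the operation is to shift every letter 8 places forward in the alphabet (wrapping around), then keep only the first 3 characters.
Applying both steps to "monarch": "uwvizkp", then "uwv".
(Check on "fluster": → "ntcabmz" → "ntc" ✓)

uwv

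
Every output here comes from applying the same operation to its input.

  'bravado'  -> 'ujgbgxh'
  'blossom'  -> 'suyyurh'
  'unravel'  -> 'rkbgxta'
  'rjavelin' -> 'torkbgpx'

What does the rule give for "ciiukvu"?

Looking at the pairs, the operation is to shift every letter 6 places forward in the alphabet (wrapping around), then reverse the string.
Working it through for "ciiukvu": intermediate "iooaqba", final "abqaooi".

abqaooi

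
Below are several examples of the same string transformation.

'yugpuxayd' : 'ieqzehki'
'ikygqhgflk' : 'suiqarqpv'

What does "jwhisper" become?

In each case the input is transformed by: shift every letter 10 places forward in the alphabet (wrapping around), then delete the last character.
On "jwhisper" that produces "tgrsczo".
(Check on "yugpuxayd": → "ieqzehkin" → "ieqzehki" ✓)

tgrsczo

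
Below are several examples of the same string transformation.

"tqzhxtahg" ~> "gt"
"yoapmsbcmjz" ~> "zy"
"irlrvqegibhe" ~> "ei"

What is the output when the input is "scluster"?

rs

Rule — move the first character to the end, then keep only the last 2 characters.
So "scluster" becomes "rs".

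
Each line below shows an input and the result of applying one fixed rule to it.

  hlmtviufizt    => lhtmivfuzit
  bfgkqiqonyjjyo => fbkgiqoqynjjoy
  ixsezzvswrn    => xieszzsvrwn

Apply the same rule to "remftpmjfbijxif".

erfmptjmbfjiixf

The rule is to swap each adjacent pair of characters (1↔2, 3↔4, ...).
"remftpmjfbijxif" → "erfmptjmbfjiixf".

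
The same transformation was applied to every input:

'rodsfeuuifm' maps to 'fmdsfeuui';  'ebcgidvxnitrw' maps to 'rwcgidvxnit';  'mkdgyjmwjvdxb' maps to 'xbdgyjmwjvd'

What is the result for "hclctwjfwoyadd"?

ddlctwjfwoya

The pattern: delete the first 2 characters, then move the last 2 characters to the front (rotate right by 2).
Applying both steps to "hclctwjfwoyadd": "lctwjfwoyadd", then "ddlctwjfwoya".
(Check on "mkdgyjmwjvdxb": → "dgyjmwjvdxb" → "xbdgyjmwjvd" ✓)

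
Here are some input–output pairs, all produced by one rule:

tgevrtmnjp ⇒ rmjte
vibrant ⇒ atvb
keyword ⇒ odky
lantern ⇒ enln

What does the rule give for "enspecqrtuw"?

eqtwes

In each case the input is transformed by: keep every other character starting from the first (positions 1st, 3rd, 5th, ...), then move the first 2 characters to the end (rotate left by 2).
For "enspecqrtuw", step one produces "eseqtw"; step two turns that into "eqtwes".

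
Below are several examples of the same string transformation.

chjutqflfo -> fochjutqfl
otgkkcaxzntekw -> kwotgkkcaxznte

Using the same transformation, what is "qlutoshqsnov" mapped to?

The transformation: move the last 2 characters to the front (rotate right by 2).
For "qlutoshqsnov" the result is "ovqlutoshqsn".

ovqlutoshqsn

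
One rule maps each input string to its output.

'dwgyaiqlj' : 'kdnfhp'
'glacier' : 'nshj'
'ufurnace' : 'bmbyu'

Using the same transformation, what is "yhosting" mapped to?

fovza

Each output is the input with this applied: delete the last 3 characters, then shift every letter 7 places forward in the alphabet (wrapping around).
Working it through for "yhosting": intermediate "yhost", final "fovza".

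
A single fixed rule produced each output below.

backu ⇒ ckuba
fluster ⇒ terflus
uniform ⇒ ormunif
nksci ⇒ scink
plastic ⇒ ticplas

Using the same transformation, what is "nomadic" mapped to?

dicnoma

In each case the input is transformed by: move the last 3 characters to the front (rotate right by 3).
So "nomadic" becomes "dicnoma".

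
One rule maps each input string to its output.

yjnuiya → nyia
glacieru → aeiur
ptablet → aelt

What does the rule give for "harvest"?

rset

The rule is to swap each adjacent pair of characters (1↔2, 3↔4, ...), then delete the first 3 characters.
For "harvest", step one produces "ahvrset"; step two turns that into "rset".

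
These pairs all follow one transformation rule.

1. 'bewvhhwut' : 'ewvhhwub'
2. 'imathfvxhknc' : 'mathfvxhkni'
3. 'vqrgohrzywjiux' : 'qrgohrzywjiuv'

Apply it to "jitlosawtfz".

The pattern: delete the last character, then move the first character to the end.
Applying both steps to "jitlosawtfz": "jitlosawtf", then "itlosawtfj".
(Check on "vqrgohrzywjiux": → "vqrgohrzywjiu" → "qrgohrzywjiuv" ✓)

itlosawtfj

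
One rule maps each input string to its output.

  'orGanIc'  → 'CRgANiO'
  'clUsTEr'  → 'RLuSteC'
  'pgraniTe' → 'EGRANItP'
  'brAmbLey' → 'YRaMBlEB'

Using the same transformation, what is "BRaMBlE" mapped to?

erAmbLb

Rule — flip the case of every letter, then swap the first and last characters.
Doing the same to "BRaMBlE": "erAmbLb".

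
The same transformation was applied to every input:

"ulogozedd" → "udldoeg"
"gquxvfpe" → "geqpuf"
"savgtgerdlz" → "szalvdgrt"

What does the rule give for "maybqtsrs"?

In each case the input is transformed by: take characters alternately from the front and the back (1st, last, 2nd, 2nd-last, ...), then delete the last 2 characters.
Starting from "maybqtsrs": after the first operation, "msarysbtq"; after the second, "msarysb".

msarysb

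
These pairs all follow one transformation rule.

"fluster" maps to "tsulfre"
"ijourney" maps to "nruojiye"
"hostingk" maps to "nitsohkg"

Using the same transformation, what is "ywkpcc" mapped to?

pkwycc

Rule — move the last 2 characters to the front (rotate right by 2), then reverse the string.
For "ywkpcc" the result is "pkwycc".
(Check on "ijourney": → "eyijourn" → "nruojiye" ✓)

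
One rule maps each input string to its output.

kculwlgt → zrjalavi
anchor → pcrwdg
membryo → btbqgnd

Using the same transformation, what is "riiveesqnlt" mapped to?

Rule — shift every letter 11 places backward in the alphabet (wrapping around).
On "riiveesqnlt" that produces "gxxktthfcai".

gxxktthfcai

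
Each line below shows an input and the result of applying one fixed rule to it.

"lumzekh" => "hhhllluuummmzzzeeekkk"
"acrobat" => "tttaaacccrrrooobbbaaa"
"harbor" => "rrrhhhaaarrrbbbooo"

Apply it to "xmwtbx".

xxxxxxmmmwwwtttbbb

Each output is the input with this applied: move the last character to the front, then repeat every character 3 times.
For "xmwtbx", step one produces "xxmwtb"; step two turns that into "xxxxxxmmmwwwtttbbb".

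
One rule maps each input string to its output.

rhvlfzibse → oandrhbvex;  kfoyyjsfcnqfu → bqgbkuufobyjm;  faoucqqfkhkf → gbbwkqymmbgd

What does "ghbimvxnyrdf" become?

zbcdxeirtjun

What's happening: shift every letter 4 places backward in the alphabet (wrapping around), then move the last 2 characters to the front (rotate right by 2).
On "ghbimvxnyrdf": the first step gives "cdxeirtjunzb", and the second then gives "zbcdxeirtjun".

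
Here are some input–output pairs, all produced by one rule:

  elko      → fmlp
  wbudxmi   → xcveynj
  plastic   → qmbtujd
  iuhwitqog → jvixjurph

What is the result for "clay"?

dmbz

Rule — shift every letter 1 place forward in the alphabet (wrapping around).
"clay" → "dmbz".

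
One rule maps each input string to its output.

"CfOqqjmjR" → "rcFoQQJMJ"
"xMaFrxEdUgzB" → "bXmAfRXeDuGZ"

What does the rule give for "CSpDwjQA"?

The transformation: flip the case of every letter, then move the last character to the front.
Doing the same to "CSpDwjQA": "acsPdWJq".

acsPdWJq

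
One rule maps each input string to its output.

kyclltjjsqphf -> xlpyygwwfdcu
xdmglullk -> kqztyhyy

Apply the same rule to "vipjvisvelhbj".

ivcwivfiryuo

The transformation: delete the last character, then shift every letter 13 places forward in the alphabet (wrapping around) — i.e. ROT13.
Working it through for "vipjvisvelhbj": intermediate "vipjvisvelhb", final "ivcwivfiryuo".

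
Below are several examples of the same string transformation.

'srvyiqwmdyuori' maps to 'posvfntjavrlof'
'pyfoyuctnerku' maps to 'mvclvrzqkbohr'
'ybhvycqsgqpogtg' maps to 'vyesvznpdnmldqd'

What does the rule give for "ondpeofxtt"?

Rule — shift every letter 3 places backward in the alphabet (wrapping around).
On "ondpeofxtt" that produces "lkamblcuqq".

lkamblcuqq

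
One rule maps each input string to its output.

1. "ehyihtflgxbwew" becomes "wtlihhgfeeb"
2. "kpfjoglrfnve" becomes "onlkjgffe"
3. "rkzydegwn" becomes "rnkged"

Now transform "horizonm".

onmih

The transformation: sort the characters into reverse alphabetical order, then delete the first 3 characters.
Doing the same to "horizonm": "onmih".
(Check on "ehyihtflgxbwew": → "yxwwtlihhgfeeb" → "wtlihhgfeeb" ✓)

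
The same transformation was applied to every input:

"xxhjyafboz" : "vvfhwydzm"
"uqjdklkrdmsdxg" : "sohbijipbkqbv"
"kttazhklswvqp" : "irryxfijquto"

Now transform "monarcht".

In each case the input is transformed by: delete the last character, then shift every letter 2 places backward in the alphabet (wrapping around).
On "monarcht": the first step gives "monarch", and the second then gives "kmlypaf".

kmlypaf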